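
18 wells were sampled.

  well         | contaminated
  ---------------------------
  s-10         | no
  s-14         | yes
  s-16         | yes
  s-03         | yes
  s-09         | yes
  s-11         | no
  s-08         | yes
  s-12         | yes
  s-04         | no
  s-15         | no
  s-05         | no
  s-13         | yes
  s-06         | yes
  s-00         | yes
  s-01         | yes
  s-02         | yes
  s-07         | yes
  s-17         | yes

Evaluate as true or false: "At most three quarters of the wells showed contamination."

True

'At most three quarters of the wells showed contamination' holds iff |A ∩ B| / |A| ≤ 3/4.
|A| = 18, |A ∩ B| = 13, |A ∖ B| = 5.
|A ∩ B|/|A| = 13/18, so the statement is true.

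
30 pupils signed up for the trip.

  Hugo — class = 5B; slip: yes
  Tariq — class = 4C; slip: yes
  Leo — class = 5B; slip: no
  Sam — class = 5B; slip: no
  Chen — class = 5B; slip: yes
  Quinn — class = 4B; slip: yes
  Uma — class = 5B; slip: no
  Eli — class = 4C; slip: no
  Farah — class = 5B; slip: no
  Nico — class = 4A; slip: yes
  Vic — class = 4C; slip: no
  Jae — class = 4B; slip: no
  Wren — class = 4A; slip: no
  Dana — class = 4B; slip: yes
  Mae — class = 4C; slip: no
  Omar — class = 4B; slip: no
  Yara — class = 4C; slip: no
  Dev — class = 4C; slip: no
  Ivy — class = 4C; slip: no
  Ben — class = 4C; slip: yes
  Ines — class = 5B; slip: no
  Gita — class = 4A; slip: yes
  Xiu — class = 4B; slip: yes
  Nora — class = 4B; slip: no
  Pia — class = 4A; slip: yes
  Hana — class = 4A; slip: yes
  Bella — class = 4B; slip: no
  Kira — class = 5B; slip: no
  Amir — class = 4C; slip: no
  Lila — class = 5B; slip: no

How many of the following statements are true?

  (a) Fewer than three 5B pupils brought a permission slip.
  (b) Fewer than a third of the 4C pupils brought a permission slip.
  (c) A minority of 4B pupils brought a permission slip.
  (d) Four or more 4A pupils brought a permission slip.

4

(a) 5B: |A| = 9, |A ∩ B| = 2; needs |A ∩ B| < 3 — true.
(b) 4C: |A| = 9, |A ∩ B| = 2; needs |A ∩ B| / |A| < 1/3 — true.
(c) 4B: |A| = 7, |A ∩ B| = 3; needs |A ∩ B| < |A ∖ B| — true.
(d) 4A: |A| = 5, |A ∩ B| = 4; needs |A ∩ B| ≥ 4 — true.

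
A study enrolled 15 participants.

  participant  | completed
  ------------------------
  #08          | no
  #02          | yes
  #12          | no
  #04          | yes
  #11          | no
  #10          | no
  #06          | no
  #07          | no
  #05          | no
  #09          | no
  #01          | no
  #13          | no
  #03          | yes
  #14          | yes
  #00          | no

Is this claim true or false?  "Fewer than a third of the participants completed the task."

True

'Fewer than a third of the participants completed the task' holds iff |A ∩ B| / |A| < 1/3.
|A| = 15, |A ∩ B| = 4, |A ∖ B| = 11.
|A ∩ B|/|A| = 4/15, so the statement is true.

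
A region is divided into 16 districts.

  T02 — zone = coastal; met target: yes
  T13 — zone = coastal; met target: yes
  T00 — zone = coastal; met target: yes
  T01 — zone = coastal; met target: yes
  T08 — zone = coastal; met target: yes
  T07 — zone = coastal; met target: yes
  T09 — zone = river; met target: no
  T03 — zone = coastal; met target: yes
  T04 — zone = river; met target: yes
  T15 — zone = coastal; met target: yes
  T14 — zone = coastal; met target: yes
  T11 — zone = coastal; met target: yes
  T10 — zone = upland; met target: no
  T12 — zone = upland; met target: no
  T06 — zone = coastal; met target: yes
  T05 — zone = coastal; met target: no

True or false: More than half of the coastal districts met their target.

Truth condition: |A ∩ B| > |A ∖ B|.
A (the restrictor) = {T02, T13, T00, T01, T08, T07, T03, T15, T14, T11, T06, T05}, |A| = 12.
A ∩ B = {T02, T13, T00, T01, T08, T07, T03, T15, T14, T11, T06}, so |A ∩ B| = 11.
A ∖ B = {T05}, so |A ∖ B| = 1.
11 > 1, so the statement is true.

True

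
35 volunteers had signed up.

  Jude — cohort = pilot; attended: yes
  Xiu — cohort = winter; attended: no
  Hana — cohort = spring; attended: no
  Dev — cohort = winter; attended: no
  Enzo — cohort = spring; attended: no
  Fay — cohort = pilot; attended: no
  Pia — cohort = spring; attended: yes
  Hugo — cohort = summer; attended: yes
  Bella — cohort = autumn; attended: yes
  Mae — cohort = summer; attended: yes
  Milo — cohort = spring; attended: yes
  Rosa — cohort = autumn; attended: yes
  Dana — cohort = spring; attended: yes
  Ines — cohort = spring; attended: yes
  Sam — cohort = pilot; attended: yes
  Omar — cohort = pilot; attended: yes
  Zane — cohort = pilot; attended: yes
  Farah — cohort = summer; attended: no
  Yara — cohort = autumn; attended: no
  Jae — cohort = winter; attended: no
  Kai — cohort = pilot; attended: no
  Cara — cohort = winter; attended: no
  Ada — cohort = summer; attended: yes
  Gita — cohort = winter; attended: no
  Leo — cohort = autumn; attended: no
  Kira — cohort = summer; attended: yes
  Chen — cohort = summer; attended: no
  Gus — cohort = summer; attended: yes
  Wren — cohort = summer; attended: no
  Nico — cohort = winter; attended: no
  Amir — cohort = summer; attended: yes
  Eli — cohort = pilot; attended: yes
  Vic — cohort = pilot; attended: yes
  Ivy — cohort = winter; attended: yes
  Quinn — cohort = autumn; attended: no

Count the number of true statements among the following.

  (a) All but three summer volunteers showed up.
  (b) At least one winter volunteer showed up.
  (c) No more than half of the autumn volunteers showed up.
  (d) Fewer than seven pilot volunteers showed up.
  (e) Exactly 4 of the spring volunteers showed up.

5

(a) summer: |A| = 9, |A ∩ B| = 6; needs |A ∖ B| = 3 — true.
(b) winter: |A| = 7, |A ∩ B| = 1; needs A ∩ B ≠ ∅ (|A ∩ B| ≥ 1) — true.
(c) autumn: |A| = 5, |A ∩ B| = 2; needs |A ∩ B| ≤ |A ∖ B| — true.
(d) pilot: |A| = 8, |A ∩ B| = 6; needs |A ∩ B| < 7 — true.
(e) spring: |A| = 6, |A ∩ B| = 4; needs |A ∩ B| = 4 — true.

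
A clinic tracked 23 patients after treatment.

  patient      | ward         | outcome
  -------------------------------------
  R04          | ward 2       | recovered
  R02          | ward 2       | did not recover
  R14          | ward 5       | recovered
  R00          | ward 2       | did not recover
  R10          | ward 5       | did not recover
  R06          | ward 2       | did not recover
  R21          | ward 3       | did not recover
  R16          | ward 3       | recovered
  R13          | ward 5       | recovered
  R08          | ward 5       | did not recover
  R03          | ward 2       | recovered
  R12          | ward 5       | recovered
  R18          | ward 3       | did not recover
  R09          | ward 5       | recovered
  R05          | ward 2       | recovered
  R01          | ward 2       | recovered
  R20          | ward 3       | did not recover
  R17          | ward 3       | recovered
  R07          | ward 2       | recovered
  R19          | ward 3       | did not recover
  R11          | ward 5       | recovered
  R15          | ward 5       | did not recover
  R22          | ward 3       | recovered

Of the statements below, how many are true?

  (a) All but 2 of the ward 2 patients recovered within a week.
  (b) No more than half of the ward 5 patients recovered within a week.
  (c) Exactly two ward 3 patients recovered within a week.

(a) ward 2: |A| = 8, |A ∩ B| = 5; needs |A ∖ B| = 2 — false.
(b) ward 5: |A| = 8, |A ∩ B| = 5; needs |A ∩ B| ≤ |A ∖ B| — false.
(c) ward 3: |A| = 7, |A ∩ B| = 3; needs |A ∩ B| = 2 — false.

0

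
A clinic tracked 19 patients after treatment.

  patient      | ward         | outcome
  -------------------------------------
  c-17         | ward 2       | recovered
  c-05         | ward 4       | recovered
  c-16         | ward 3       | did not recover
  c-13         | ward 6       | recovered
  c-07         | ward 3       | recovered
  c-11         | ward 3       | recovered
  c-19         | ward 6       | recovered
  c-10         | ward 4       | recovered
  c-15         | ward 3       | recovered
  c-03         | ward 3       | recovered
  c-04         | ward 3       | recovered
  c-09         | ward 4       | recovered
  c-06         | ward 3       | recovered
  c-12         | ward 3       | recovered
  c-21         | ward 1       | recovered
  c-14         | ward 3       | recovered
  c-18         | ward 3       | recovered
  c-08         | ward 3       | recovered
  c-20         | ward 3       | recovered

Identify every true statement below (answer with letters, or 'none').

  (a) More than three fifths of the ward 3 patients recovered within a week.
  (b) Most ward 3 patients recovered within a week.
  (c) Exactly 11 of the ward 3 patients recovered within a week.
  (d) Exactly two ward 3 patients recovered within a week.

(a), (b), (c)

|A| = 12, |A ∩ B| = 11, |A ∖ B| = 1.
(a) |A ∩ B| / |A| > 3/5: holds.
(b) |A ∩ B| > |A ∖ B|: holds.
(c) |A ∩ B| = 11: holds.
(d) |A ∩ B| = 2: fails.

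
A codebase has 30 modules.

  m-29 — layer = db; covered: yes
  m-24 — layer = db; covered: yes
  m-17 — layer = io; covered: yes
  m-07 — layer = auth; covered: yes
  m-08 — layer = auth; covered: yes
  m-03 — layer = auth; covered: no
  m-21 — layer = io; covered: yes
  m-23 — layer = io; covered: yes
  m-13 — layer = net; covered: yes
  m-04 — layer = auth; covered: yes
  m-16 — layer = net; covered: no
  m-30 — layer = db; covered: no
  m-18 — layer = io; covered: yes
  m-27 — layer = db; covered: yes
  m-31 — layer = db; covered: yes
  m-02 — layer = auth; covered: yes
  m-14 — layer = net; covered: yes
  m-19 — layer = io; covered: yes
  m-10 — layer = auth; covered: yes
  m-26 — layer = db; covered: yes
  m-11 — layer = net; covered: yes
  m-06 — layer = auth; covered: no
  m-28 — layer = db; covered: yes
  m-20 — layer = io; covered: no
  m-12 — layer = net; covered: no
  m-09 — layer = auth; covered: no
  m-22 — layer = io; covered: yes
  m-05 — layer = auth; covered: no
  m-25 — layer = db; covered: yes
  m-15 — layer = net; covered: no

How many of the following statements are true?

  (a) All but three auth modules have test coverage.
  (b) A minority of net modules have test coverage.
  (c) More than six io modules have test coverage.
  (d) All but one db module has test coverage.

(a) auth: |A| = 9, |A ∩ B| = 5; needs |A ∖ B| = 3 — false.
(b) net: |A| = 6, |A ∩ B| = 3; needs |A ∩ B| < |A ∖ B| — false.
(c) io: |A| = 7, |A ∩ B| = 6; needs |A ∩ B| > 6 — false.
(d) db: |A| = 8, |A ∩ B| = 7; needs |A ∖ B| = 1 — true.

1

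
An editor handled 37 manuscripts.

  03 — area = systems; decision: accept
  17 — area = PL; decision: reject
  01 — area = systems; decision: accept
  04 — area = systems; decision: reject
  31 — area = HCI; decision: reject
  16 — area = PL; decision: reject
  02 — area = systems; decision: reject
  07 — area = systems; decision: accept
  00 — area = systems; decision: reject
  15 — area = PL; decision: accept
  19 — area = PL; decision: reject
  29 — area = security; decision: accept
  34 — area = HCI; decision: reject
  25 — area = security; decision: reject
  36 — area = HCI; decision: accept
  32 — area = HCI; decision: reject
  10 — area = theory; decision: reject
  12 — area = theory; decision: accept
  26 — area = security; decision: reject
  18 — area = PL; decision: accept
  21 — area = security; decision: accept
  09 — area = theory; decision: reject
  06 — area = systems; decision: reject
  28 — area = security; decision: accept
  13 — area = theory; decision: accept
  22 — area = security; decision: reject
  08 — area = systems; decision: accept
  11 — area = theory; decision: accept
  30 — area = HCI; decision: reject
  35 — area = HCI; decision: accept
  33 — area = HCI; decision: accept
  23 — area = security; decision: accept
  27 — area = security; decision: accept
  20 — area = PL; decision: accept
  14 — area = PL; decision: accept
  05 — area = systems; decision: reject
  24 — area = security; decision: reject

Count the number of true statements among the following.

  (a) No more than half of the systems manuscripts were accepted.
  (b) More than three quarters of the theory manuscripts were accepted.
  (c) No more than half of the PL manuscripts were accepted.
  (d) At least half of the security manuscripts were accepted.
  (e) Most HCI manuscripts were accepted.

(a) systems: |A| = 9, |A ∩ B| = 4; needs |A ∩ B| ≤ |A ∖ B| — true.
(b) theory: |A| = 5, |A ∩ B| = 3; needs |A ∩ B| / |A| > 3/4 — false.
(c) PL: |A| = 7, |A ∩ B| = 4; needs |A ∩ B| ≤ |A ∖ B| — false.
(d) security: |A| = 9, |A ∩ B| = 5; needs |A ∩ B| ≥ |A ∖ B| — true.
(e) HCI: |A| = 7, |A ∩ B| = 3; needs |A ∩ B| > |A ∖ B| — false.

2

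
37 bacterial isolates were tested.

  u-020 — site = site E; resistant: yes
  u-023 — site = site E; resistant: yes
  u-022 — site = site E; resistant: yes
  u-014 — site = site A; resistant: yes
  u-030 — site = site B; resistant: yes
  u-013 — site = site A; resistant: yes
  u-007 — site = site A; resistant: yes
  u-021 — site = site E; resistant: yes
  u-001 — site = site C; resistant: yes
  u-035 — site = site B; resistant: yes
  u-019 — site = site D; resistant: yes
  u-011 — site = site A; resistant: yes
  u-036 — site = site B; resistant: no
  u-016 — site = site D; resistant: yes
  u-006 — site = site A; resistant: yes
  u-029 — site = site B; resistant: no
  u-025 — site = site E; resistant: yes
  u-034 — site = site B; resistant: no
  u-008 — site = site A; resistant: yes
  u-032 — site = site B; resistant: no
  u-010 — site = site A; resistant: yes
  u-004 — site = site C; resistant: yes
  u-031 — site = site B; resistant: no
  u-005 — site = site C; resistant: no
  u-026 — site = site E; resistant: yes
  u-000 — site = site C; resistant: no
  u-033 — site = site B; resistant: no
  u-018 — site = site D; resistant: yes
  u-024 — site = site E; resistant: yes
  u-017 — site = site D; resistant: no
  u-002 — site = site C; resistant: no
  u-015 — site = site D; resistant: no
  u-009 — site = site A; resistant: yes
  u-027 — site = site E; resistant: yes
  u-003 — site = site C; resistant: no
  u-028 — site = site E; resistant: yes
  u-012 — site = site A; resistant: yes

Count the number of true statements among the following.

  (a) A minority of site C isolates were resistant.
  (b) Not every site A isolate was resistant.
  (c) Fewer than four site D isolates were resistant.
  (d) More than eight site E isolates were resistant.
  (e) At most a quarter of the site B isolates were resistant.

4

(a) site C: |A| = 6, |A ∩ B| = 2; needs |A ∩ B| < |A ∖ B| — true.
(b) site A: |A| = 9, |A ∩ B| = 9; needs A ⊄ B (|A ∖ B| ≥ 1) — false.
(c) site D: |A| = 5, |A ∩ B| = 3; needs |A ∩ B| < 4 — true.
(d) site E: |A| = 9, |A ∩ B| = 9; needs |A ∩ B| > 8 — true.
(e) site B: |A| = 8, |A ∩ B| = 2; needs |A ∩ B| / |A| ≤ 1/4 — true.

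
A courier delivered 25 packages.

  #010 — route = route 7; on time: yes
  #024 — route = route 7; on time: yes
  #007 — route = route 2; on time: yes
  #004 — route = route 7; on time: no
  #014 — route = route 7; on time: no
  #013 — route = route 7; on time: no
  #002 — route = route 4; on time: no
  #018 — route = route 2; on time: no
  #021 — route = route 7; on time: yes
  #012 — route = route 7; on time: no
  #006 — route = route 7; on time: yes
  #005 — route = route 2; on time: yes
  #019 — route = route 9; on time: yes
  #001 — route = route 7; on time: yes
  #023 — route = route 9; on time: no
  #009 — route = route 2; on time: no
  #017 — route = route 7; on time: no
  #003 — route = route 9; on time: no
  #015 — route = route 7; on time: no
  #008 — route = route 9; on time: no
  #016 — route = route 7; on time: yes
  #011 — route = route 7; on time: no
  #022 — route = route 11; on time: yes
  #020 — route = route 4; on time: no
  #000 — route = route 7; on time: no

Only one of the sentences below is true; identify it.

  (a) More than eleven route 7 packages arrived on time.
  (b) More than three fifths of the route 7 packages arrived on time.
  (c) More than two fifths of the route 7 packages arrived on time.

(c)

|A| = 14, |A ∩ B| = 6, |A ∖ B| = 8.
(a) requires |A ∩ B| > 11: false.
(b) requires |A ∩ B| / |A| > 3/5: false.
(c) requires |A ∩ B| / |A| > 2/5: true.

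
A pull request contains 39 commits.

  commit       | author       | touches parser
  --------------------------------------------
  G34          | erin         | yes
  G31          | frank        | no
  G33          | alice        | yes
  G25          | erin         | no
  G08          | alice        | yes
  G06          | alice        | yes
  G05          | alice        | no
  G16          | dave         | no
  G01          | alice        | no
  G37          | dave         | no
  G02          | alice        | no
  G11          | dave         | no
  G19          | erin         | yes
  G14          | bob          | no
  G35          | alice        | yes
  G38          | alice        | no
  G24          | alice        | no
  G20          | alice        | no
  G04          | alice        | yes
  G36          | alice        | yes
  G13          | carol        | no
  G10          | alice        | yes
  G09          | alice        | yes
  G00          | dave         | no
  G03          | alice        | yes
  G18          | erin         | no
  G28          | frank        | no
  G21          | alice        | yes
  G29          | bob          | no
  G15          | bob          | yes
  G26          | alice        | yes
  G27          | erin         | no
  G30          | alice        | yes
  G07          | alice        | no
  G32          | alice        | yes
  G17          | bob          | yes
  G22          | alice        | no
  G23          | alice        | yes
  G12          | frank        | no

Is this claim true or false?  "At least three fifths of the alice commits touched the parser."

True

The determiner here denotes the relation: |A ∩ B| / |A| ≥ 3/5.
|A| = 22, |A ∩ B| = 14, |A ∖ B| = 8.
|A ∩ B|/|A| = 14/22, so the statement is true.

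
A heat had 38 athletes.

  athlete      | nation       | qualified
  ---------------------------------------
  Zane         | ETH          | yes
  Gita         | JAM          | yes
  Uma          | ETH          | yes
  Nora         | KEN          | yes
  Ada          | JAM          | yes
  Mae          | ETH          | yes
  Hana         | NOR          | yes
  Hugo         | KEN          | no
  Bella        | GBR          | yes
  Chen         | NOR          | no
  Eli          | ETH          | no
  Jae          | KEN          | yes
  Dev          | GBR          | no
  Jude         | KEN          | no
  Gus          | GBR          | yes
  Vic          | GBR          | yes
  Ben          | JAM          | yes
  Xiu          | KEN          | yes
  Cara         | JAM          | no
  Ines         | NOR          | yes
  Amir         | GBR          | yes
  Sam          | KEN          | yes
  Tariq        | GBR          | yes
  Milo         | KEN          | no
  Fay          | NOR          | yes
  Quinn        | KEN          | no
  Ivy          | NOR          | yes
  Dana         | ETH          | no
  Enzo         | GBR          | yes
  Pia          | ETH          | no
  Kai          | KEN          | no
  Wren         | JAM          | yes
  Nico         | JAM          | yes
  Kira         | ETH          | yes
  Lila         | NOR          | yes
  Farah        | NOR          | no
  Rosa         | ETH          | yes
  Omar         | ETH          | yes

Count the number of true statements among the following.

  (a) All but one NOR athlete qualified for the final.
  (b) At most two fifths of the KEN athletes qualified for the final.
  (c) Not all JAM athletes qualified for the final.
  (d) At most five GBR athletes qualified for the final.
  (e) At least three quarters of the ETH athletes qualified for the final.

(a) NOR: |A| = 7, |A ∩ B| = 5; needs |A ∖ B| = 1 — false.
(b) KEN: |A| = 9, |A ∩ B| = 4; needs |A ∩ B| / |A| ≤ 2/5 — false.
(c) JAM: |A| = 6, |A ∩ B| = 5; needs A ⊄ B (|A ∖ B| ≥ 1) — true.
(d) GBR: |A| = 7, |A ∩ B| = 6; needs |A ∩ B| ≤ 5 — false.
(e) ETH: |A| = 9, |A ∩ B| = 6; needs |A ∩ B| / |A| ≥ 3/4 — false.

1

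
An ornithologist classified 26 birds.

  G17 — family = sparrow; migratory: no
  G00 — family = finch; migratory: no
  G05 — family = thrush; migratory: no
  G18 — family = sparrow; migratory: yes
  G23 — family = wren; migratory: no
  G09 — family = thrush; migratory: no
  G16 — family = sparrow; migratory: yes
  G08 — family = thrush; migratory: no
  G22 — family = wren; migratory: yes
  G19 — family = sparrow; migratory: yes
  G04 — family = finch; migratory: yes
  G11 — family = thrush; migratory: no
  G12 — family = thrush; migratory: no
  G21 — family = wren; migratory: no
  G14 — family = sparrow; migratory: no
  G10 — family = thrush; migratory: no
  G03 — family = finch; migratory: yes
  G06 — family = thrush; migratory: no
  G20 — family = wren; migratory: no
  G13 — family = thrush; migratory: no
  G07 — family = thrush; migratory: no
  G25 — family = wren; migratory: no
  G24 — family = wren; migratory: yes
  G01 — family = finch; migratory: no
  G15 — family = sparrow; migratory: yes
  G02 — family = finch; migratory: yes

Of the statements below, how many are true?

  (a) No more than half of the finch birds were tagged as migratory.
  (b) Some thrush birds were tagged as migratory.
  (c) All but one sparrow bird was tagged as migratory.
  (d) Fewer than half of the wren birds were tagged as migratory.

1

(a) finch: |A| = 5, |A ∩ B| = 3; needs |A ∩ B| ≤ |A ∖ B| — false.
(b) thrush: |A| = 9, |A ∩ B| = 0; needs A ∩ B ≠ ∅ (|A ∩ B| ≥ 1) — false.
(c) sparrow: |A| = 6, |A ∩ B| = 4; needs |A ∖ B| = 1 — false.
(d) wren: |A| = 6, |A ∩ B| = 2; needs |A ∩ B| < |A ∖ B| — true.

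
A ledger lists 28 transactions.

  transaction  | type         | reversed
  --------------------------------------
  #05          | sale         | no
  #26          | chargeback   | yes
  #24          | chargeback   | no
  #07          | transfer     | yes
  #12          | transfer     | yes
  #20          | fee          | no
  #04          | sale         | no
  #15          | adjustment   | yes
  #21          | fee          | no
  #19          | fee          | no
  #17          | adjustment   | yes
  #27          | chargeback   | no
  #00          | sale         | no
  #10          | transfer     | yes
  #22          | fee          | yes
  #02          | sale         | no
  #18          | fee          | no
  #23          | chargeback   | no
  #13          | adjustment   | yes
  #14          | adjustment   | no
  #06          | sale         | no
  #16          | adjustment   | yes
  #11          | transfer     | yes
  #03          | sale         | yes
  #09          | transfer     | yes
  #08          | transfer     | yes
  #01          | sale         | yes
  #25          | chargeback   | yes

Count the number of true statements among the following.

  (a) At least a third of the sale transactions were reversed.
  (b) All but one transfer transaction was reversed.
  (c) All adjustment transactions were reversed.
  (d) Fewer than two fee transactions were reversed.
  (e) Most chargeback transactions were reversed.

(a) sale: |A| = 7, |A ∩ B| = 2; needs |A ∩ B| / |A| ≥ 1/3 — false.
(b) transfer: |A| = 6, |A ∩ B| = 6; needs |A ∖ B| = 1 — false.
(c) adjustment: |A| = 5, |A ∩ B| = 4; needs A ⊆ B, i.e. every element of A is in B (|A ∖ B| = 0) — false.
(d) fee: |A| = 5, |A ∩ B| = 1; needs |A ∩ B| < 2 — true.
(e) chargeback: |A| = 5, |A ∩ B| = 2; needs |A ∩ B| > |A ∖ B| — false.

1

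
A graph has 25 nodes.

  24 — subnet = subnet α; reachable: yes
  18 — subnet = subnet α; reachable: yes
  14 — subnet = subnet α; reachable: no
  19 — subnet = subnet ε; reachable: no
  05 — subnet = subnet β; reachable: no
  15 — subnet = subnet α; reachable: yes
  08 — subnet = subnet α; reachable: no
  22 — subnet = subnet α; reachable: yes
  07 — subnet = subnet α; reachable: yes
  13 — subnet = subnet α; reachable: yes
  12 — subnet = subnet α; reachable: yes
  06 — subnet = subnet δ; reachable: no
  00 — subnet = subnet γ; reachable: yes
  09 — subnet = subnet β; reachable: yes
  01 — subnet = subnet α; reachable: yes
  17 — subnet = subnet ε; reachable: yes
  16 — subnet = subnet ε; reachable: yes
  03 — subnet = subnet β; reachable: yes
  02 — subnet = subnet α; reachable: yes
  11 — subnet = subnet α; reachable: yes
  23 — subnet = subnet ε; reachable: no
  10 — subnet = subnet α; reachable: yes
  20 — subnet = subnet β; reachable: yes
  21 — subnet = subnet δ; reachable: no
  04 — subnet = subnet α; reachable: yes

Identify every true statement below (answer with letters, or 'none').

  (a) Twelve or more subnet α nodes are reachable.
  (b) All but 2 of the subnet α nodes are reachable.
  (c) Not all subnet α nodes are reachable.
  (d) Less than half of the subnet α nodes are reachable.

|A| = 14, |A ∩ B| = 12, |A ∖ B| = 2.
(a) |A ∩ B| ≥ 12: holds.
(b) |A ∖ B| = 2: holds.
(c) A ⊄ B (|A ∖ B| ≥ 1): holds.
(d) |A ∩ B| < |A ∖ B|: fails.

(a), (b), (c)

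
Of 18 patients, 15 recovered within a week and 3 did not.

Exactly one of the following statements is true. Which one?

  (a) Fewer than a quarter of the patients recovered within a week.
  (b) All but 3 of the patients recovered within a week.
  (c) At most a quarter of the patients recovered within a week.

|A| = 18, |A ∩ B| = 15, |A ∖ B| = 3.
(a) requires |A ∩ B| / |A| < 1/4: false.
(b) requires |A ∖ B| = 3: true.
(c) requires |A ∩ B| / |A| ≤ 1/4: false.

(b)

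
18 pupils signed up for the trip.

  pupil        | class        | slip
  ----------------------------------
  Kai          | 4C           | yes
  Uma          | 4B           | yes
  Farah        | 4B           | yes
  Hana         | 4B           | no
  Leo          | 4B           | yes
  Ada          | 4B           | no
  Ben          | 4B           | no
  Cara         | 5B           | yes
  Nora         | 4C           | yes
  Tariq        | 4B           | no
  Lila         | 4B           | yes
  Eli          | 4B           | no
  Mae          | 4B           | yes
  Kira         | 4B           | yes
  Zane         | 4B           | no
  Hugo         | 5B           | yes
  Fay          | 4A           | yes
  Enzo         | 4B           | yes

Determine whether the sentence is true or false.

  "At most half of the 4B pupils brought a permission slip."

Truth condition: |A ∩ B| ≤ |A ∖ B|.
A (the restrictor) = {Uma, Farah, Hana, Leo, Ada, Ben, Tariq, Lila, Eli, Mae, Kira, Zane, Enzo}, |A| = 13.
A ∩ B = {Uma, Farah, Leo, Lila, Mae, Kira, Enzo}, so |A ∩ B| = 7.
A ∖ B = {Hana, Ada, Ben, Tariq, Eli, Zane}, so |A ∖ B| = 6.
7 > 6, so the statement is false.

False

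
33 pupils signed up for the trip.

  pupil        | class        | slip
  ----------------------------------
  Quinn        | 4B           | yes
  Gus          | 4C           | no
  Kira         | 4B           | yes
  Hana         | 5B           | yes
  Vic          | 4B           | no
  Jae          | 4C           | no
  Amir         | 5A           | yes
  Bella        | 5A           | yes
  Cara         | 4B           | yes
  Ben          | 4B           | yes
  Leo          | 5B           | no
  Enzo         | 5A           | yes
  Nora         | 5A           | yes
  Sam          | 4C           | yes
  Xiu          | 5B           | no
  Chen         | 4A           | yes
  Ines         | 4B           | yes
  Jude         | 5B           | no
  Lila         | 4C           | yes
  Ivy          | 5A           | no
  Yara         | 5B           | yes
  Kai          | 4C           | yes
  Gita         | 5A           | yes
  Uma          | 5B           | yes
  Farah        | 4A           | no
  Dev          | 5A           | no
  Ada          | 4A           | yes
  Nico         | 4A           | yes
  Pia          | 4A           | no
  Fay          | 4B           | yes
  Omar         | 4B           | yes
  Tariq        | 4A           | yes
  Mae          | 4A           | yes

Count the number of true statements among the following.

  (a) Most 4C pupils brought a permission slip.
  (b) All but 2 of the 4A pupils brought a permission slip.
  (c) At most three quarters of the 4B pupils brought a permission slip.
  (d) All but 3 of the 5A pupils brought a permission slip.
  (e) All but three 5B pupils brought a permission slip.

3

(a) 4C: |A| = 5, |A ∩ B| = 3; needs |A ∩ B| > |A ∖ B| — true.
(b) 4A: |A| = 7, |A ∩ B| = 5; needs |A ∖ B| = 2 — true.
(c) 4B: |A| = 8, |A ∩ B| = 7; needs |A ∩ B| / |A| ≤ 3/4 — false.
(d) 5A: |A| = 7, |A ∩ B| = 5; needs |A ∖ B| = 3 — false.
(e) 5B: |A| = 6, |A ∩ B| = 3; needs |A ∖ B| = 3 — true.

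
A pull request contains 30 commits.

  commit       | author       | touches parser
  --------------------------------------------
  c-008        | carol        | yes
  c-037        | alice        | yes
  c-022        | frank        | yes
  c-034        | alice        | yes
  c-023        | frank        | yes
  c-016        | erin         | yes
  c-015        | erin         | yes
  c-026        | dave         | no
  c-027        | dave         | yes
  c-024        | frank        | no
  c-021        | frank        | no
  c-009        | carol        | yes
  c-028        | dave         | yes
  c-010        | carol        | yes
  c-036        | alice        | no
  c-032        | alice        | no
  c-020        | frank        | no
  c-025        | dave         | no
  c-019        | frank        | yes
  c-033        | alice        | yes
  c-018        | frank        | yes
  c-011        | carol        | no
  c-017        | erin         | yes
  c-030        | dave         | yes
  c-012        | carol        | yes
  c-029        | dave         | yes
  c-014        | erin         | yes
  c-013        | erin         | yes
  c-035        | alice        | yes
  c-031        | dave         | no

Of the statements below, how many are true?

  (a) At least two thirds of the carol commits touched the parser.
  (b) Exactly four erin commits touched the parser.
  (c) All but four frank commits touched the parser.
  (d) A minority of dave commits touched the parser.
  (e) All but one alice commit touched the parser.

1

(a) carol: |A| = 5, |A ∩ B| = 4; needs |A ∩ B| / |A| ≥ 2/3 — true.
(b) erin: |A| = 5, |A ∩ B| = 5; needs |A ∩ B| = 4 — false.
(c) frank: |A| = 7, |A ∩ B| = 4; needs |A ∖ B| = 4 — false.
(d) dave: |A| = 7, |A ∩ B| = 4; needs |A ∩ B| < |A ∖ B| — false.
(e) alice: |A| = 6, |A ∩ B| = 4; needs |A ∖ B| = 1 — false.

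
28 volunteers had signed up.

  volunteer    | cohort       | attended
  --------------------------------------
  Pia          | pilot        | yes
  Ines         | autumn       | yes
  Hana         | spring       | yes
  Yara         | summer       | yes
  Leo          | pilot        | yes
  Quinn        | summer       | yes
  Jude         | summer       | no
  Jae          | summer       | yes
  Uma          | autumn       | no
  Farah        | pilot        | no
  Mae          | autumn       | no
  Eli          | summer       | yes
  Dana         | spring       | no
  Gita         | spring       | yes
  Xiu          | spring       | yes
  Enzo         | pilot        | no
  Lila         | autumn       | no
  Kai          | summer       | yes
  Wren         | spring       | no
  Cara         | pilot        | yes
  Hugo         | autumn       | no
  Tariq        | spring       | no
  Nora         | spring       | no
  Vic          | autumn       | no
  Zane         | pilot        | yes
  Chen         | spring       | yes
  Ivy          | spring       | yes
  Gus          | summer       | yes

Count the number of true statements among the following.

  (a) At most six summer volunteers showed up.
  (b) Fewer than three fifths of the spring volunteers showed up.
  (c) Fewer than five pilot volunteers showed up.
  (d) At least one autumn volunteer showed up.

4

(a) summer: |A| = 7, |A ∩ B| = 6; needs |A ∩ B| ≤ 6 — true.
(b) spring: |A| = 9, |A ∩ B| = 5; needs |A ∩ B| / |A| < 3/5 — true.
(c) pilot: |A| = 6, |A ∩ B| = 4; needs |A ∩ B| < 5 — true.
(d) autumn: |A| = 6, |A ∩ B| = 1; needs A ∩ B ≠ ∅ (|A ∩ B| ≥ 1) — true.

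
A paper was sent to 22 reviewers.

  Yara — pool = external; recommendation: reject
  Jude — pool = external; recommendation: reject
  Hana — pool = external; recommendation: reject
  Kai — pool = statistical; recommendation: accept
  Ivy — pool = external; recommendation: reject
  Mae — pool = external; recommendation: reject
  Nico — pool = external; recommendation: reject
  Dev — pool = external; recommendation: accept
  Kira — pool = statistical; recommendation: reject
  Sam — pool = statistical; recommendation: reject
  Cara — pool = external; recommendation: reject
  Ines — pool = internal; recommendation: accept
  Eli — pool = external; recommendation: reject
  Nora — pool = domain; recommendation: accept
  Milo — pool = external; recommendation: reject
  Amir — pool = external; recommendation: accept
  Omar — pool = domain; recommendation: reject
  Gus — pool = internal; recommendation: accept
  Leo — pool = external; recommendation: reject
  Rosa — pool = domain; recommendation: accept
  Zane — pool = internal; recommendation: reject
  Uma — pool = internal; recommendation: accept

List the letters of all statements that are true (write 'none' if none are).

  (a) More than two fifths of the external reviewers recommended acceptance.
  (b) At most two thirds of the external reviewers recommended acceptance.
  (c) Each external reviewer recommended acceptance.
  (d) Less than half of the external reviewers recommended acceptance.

|A| = 12, |A ∩ B| = 2, |A ∖ B| = 10.
(a) |A ∩ B| / |A| > 2/5: fails.
(b) |A ∩ B| / |A| ≤ 2/3: holds.
(c) A ⊆ B, i.e. every element of A is in B (|A ∖ B| = 0): fails.
(d) |A ∩ B| < |A ∖ B|: holds.

(b), (d)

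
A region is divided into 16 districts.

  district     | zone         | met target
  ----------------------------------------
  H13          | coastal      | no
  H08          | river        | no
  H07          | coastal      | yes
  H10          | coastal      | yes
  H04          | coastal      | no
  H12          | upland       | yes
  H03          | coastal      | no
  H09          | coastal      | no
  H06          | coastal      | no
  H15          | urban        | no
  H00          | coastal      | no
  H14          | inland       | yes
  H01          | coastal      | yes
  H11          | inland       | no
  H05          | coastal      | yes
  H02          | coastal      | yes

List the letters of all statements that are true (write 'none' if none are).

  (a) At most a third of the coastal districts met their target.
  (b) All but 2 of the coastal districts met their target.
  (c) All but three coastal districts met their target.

none

|A| = 11, |A ∩ B| = 5, |A ∖ B| = 6.
(a) |A ∩ B| / |A| ≤ 1/3: fails.
(b) |A ∖ B| = 2: fails.
(c) |A ∖ B| = 3: fails.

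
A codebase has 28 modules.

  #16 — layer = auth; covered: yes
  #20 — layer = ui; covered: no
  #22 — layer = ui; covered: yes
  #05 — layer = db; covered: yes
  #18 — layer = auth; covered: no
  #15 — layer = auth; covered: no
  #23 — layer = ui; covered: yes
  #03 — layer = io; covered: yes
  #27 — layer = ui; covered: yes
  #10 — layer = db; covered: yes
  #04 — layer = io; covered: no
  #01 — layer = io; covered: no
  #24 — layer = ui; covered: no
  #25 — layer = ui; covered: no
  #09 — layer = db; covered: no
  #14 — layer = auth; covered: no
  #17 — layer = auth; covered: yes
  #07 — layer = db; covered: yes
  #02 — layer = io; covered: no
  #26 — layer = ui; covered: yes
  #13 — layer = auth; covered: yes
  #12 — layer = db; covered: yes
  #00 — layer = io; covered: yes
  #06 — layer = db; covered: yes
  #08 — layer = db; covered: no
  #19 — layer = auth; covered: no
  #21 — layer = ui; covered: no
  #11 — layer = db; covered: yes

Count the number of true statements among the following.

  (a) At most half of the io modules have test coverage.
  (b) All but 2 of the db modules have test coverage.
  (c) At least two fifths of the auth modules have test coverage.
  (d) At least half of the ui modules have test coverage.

(a) io: |A| = 5, |A ∩ B| = 2; needs |A ∩ B| ≤ |A ∖ B| — true.
(b) db: |A| = 8, |A ∩ B| = 6; needs |A ∖ B| = 2 — true.
(c) auth: |A| = 7, |A ∩ B| = 3; needs |A ∩ B| / |A| ≥ 2/5 — true.
(d) ui: |A| = 8, |A ∩ B| = 4; needs |A ∩ B| ≥ |A ∖ B| — true.

4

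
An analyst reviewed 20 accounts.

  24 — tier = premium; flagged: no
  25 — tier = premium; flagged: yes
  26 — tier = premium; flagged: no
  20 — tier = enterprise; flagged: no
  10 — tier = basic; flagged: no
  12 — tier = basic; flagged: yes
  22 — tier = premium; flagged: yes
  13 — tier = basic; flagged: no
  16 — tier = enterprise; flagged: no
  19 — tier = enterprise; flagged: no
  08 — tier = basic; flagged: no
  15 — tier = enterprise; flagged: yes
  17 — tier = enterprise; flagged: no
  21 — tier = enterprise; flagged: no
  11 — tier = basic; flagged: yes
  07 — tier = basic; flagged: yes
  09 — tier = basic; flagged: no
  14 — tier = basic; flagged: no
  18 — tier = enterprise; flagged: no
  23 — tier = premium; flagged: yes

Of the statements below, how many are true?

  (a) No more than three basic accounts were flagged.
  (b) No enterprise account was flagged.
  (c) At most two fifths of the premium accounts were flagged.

(a) basic: |A| = 8, |A ∩ B| = 3; needs |A ∩ B| ≤ 3 — true.
(b) enterprise: |A| = 7, |A ∩ B| = 1; needs A ∩ B = ∅ (|A ∩ B| = 0) — false.
(c) premium: |A| = 5, |A ∩ B| = 3; needs |A ∩ B| / |A| ≤ 2/5 — false.

1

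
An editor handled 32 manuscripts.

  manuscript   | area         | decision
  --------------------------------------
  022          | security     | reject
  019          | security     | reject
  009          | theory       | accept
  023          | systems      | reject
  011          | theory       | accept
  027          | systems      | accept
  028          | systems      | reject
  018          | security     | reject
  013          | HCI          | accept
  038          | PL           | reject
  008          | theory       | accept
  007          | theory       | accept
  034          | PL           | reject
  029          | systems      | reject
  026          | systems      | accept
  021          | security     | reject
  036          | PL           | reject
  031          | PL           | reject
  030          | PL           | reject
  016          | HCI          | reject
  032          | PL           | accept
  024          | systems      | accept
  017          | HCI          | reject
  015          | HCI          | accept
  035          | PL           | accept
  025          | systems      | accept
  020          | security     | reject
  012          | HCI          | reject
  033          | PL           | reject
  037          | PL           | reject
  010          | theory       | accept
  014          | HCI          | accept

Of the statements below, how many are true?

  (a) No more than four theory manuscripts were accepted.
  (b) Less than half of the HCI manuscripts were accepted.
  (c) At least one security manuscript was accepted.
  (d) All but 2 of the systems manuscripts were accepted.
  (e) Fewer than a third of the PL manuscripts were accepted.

1

(a) theory: |A| = 5, |A ∩ B| = 5; needs |A ∩ B| ≤ 4 — false.
(b) HCI: |A| = 6, |A ∩ B| = 3; needs |A ∩ B| < |A ∖ B| — false.
(c) security: |A| = 5, |A ∩ B| = 0; needs A ∩ B ≠ ∅ (|A ∩ B| ≥ 1) — false.
(d) systems: |A| = 7, |A ∩ B| = 4; needs |A ∖ B| = 2 — false.
(e) PL: |A| = 9, |A ∩ B| = 2; needs |A ∩ B| / |A| < 1/3 — true.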